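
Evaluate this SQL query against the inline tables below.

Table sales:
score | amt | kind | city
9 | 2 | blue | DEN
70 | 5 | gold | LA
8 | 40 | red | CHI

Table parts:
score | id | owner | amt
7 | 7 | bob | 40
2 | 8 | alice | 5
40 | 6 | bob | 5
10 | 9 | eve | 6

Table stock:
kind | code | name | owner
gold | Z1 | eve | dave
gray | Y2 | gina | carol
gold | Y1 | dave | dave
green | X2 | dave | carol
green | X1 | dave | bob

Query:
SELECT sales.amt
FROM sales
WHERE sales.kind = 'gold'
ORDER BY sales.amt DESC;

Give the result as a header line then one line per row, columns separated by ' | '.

== RESULT ==
sales.amt
5

Derivation:
After WHERE (1 rows):
sales.score | sales.amt | sales.kind | sales.city
70 | 5 | gold | LA
After SELECT (1 rows):
sales.amt
5
After ORDER BY (1 rows):
sales.amt
5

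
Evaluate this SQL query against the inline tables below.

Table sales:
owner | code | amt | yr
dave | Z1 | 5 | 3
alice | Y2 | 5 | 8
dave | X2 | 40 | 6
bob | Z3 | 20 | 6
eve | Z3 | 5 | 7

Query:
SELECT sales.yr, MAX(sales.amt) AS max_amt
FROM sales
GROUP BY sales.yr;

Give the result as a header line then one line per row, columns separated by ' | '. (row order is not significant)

After GROUP BY (4 rows):
sales.yr | max_amt
3 | 5
8 | 5
6 | 40
7 | 5

== RESULT ==
sales.yr | max_amt
3 | 5
8 | 5
6 | 40
7 | 5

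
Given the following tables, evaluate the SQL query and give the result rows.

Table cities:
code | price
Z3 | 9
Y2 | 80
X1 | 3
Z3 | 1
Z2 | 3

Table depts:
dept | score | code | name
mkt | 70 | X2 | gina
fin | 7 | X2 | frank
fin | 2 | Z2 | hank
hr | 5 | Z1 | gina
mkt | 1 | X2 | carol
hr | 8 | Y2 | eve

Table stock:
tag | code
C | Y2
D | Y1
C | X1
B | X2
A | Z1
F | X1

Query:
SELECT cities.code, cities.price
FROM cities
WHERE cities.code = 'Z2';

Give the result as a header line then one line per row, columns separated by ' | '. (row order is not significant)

== RESULT ==
cities.code | cities.price
Z2 | 3

Derivation:
After WHERE (1 rows):
cities.code | cities.price
Z2 | 3
After SELECT (1 rows):
cities.code | cities.price
Z2 | 3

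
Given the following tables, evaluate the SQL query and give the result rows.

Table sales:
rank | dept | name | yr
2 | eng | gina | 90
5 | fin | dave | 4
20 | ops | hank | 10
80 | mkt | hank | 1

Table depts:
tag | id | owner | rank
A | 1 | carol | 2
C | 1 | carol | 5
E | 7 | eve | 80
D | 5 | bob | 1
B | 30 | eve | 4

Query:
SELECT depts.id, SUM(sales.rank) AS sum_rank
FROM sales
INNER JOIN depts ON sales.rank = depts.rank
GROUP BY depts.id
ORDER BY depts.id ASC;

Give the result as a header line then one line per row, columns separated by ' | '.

== RESULT ==
depts.id | sum_rank
1 | 7
7 | 80

Derivation:
After JOIN depts (3 rows):
sales.rank | sales.dept | sales.name | sales.yr | depts.tag | depts.id | depts.owner | depts.rank
2 | eng | gina | 90 | A | 1 | carol | 2
5 | fin | dave | 4 | C | 1 | carol | 5
80 | mkt | hank | 1 | E | 7 | eve | 80
After GROUP BY (2 rows):
depts.id | sum_rank
1 | 7
7 | 80
After ORDER BY (2 rows):
depts.id | sum_rank
1 | 7
7 | 80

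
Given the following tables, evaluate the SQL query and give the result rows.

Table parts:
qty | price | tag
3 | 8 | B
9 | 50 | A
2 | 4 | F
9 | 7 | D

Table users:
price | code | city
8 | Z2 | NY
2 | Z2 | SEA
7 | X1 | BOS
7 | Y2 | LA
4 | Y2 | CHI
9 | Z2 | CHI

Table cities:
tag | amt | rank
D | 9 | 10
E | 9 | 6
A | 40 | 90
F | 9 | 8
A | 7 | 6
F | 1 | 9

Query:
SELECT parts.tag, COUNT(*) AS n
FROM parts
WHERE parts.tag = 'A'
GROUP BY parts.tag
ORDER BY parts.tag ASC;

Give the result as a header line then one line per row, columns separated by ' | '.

== RESULT ==
parts.tag | n
A | 1

Derivation:
After WHERE (1 rows):
parts.qty | parts.price | parts.tag
9 | 50 | A
After GROUP BY (1 rows):
parts.tag | n
A | 1
After ORDER BY (1 rows):
parts.tag | n
A | 1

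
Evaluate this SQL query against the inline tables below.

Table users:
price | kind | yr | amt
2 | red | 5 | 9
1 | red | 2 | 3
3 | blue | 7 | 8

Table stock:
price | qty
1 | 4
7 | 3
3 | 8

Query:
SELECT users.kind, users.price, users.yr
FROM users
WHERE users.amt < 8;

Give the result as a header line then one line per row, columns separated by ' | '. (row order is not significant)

After WHERE (1 rows):
users.price | users.kind | users.yr | users.amt
1 | red | 2 | 3
After SELECT (1 rows):
users.kind | users.price | users.yr
red | 1 | 2

== RESULT ==
users.kind | users.price | users.yr
red | 1 | 2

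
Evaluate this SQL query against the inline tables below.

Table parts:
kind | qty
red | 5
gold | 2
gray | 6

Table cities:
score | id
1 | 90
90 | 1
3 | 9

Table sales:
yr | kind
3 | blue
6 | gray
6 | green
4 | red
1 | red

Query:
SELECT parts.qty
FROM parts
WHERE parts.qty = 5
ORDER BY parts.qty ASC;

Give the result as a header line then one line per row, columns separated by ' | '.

== RESULT ==
parts.qty
5

Derivation:
After WHERE (1 rows):
parts.kind | parts.qty
red | 5
After SELECT (1 rows):
parts.qty
5
After ORDER BY (1 rows):
parts.qty
5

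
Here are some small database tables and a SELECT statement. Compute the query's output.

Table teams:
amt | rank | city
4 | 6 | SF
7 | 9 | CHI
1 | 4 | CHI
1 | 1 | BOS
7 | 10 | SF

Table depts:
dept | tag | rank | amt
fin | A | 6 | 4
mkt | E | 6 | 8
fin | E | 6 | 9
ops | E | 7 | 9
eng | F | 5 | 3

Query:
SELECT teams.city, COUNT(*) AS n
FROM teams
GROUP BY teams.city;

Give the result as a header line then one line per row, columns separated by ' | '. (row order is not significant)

After GROUP BY (3 rows):
teams.city | n
SF | 2
CHI | 2
BOS | 1

== RESULT ==
teams.city | n
SF | 2
CHI | 2
BOS | 1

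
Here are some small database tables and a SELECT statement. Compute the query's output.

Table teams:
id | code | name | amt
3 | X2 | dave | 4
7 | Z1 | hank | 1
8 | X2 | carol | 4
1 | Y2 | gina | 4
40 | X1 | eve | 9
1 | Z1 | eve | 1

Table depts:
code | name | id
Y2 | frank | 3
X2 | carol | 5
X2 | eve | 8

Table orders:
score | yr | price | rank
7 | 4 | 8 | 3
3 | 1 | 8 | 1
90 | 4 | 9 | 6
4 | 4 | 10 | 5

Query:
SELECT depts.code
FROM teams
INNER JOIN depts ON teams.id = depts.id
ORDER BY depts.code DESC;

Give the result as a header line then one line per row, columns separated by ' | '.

After JOIN depts (2 rows):
teams.id | teams.code | teams.name | teams.amt | depts.code | depts.name | depts.id
3 | X2 | dave | 4 | Y2 | frank | 3
8 | X2 | carol | 4 | X2 | eve | 8
After SELECT (2 rows):
depts.code
Y2
X2
After ORDER BY (2 rows):
depts.code
Y2
X2

== RESULT ==
depts.code
Y2
X2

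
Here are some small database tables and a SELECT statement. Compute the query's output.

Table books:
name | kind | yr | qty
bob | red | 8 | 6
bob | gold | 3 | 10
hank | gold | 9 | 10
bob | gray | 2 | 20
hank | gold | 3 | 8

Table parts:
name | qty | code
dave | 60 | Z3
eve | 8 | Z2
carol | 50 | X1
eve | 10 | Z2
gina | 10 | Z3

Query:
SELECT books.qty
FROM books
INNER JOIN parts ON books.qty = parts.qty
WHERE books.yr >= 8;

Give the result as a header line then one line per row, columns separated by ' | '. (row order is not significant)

After JOIN parts (5 rows):
books.name | books.kind | books.yr | books.qty | parts.name | parts.qty | parts.code
bob | gold | 3 | 10 | eve | 10 | Z2
bob | gold | 3 | 10 | gina | 10 | Z3
hank | gold | 9 | 10 | eve | 10 | Z2
hank | gold | 9 | 10 | gina | 10 | Z3
hank | gold | 3 | 8 | eve | 8 | Z2
After WHERE (2 rows):
books.name | books.kind | books.yr | books.qty | parts.name | parts.qty | parts.code
hank | gold | 9 | 10 | eve | 10 | Z2
hank | gold | 9 | 10 | gina | 10 | Z3
After SELECT (2 rows):
books.qty
10
10

== RESULT ==
books.qty
10
10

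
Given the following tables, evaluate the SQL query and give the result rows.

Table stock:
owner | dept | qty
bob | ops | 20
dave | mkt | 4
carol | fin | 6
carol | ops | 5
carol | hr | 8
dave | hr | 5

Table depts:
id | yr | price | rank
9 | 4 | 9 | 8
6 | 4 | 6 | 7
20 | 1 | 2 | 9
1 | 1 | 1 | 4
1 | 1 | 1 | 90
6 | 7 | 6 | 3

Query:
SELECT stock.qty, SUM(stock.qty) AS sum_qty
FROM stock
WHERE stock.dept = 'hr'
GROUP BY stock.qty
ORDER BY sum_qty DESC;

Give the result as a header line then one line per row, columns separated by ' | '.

== RESULT ==
stock.qty | sum_qty
8 | 8
5 | 5

Derivation:
After WHERE (2 rows):
stock.owner | stock.dept | stock.qty
carol | hr | 8
dave | hr | 5
After GROUP BY (2 rows):
stock.qty | sum_qty
8 | 8
5 | 5
After ORDER BY (2 rows):
stock.qty | sum_qty
8 | 8
5 | 5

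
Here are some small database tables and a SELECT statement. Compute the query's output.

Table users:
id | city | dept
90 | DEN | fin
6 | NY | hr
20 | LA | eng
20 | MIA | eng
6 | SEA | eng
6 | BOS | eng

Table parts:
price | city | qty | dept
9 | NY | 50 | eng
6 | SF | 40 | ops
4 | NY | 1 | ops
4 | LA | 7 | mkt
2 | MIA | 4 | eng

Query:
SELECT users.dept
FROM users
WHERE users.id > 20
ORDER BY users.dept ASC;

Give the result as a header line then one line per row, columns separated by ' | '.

After WHERE (1 rows):
users.id | users.city | users.dept
90 | DEN | fin
After SELECT (1 rows):
users.dept
fin
After ORDER BY (1 rows):
users.dept
fin

== RESULT ==
users.dept
fin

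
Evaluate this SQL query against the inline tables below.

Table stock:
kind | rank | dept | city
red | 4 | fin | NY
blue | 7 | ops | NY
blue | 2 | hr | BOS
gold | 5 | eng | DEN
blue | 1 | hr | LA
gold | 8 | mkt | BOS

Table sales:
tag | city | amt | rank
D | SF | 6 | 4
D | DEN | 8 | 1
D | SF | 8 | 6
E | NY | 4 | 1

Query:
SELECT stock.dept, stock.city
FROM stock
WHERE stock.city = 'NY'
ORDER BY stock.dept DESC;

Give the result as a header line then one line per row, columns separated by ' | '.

== RESULT ==
stock.dept | stock.city
ops | NY
fin | NY

Derivation:
After WHERE (2 rows):
stock.kind | stock.rank | stock.dept | stock.city
red | 4 | fin | NY
blue | 7 | ops | NY
After SELECT (2 rows):
stock.dept | stock.city
fin | NY
ops | NY
After ORDER BY (2 rows):
stock.dept | stock.city
ops | NY
fin | NY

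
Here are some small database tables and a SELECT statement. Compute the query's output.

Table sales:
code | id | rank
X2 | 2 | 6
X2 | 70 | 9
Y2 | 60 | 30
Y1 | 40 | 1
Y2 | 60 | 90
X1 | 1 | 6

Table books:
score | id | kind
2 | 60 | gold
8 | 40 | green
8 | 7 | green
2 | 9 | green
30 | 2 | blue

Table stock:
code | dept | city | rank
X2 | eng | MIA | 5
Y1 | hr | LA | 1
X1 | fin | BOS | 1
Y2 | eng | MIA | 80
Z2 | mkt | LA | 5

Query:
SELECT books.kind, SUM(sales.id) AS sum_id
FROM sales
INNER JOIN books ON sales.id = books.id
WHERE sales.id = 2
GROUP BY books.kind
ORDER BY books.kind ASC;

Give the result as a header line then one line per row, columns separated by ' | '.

After JOIN books (4 rows):
sales.code | sales.id | sales.rank | books.score | books.id | books.kind
X2 | 2 | 6 | 30 | 2 | blue
Y2 | 60 | 30 | 2 | 60 | gold
Y1 | 40 | 1 | 8 | 40 | green
Y2 | 60 | 90 | 2 | 60 | gold
After WHERE (1 rows):
sales.code | sales.id | sales.rank | books.score | books.id | books.kind
X2 | 2 | 6 | 30 | 2 | blue
After GROUP BY (1 rows):
books.kind | sum_id
blue | 2
After ORDER BY (1 rows):
books.kind | sum_id
blue | 2

== RESULT ==
books.kind | sum_id
blue | 2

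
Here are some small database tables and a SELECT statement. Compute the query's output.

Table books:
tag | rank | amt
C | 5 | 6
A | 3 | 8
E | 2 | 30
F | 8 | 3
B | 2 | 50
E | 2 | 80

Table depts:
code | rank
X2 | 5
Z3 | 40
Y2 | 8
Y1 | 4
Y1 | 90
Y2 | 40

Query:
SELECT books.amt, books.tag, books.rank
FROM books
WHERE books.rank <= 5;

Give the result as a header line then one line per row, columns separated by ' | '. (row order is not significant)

After WHERE (5 rows):
books.tag | books.rank | books.amt
C | 5 | 6
A | 3 | 8
E | 2 | 30
B | 2 | 50
E | 2 | 80
After SELECT (5 rows):
books.amt | books.tag | books.rank
6 | C | 5
8 | A | 3
30 | E | 2
50 | B | 2
80 | E | 2

== RESULT ==
books.amt | books.tag | books.rank
6 | C | 5
8 | A | 3
30 | E | 2
50 | B | 2
80 | E | 2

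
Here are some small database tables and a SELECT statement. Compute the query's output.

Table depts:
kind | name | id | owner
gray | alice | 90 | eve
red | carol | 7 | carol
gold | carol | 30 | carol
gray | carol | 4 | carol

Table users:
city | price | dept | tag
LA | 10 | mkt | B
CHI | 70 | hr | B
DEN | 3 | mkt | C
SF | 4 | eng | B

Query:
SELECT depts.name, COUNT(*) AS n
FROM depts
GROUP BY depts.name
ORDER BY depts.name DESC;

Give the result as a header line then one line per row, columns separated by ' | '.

After GROUP BY (2 rows):
depts.name | n
alice | 1
carol | 3
After ORDER BY (2 rows):
depts.name | n
carol | 3
alice | 1

== RESULT ==
depts.name | n
carol | 3
alice | 1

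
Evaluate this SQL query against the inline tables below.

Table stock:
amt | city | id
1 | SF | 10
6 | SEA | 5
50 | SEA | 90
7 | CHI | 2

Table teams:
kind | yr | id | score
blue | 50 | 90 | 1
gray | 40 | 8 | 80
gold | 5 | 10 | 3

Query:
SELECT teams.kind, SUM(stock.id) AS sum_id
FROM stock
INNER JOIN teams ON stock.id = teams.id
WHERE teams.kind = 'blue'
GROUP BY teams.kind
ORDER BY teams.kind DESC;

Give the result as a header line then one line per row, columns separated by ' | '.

== RESULT ==
teams.kind | sum_id
blue | 90

Derivation:
After JOIN teams (2 rows):
stock.amt | stock.city | stock.id | teams.kind | teams.yr | teams.id | teams.score
1 | SF | 10 | gold | 5 | 10 | 3
50 | SEA | 90 | blue | 50 | 90 | 1
After WHERE (1 rows):
stock.amt | stock.city | stock.id | teams.kind | teams.yr | teams.id | teams.score
50 | SEA | 90 | blue | 50 | 90 | 1
After GROUP BY (1 rows):
teams.kind | sum_id
blue | 90
After ORDER BY (1 rows):
teams.kind | sum_id
blue | 90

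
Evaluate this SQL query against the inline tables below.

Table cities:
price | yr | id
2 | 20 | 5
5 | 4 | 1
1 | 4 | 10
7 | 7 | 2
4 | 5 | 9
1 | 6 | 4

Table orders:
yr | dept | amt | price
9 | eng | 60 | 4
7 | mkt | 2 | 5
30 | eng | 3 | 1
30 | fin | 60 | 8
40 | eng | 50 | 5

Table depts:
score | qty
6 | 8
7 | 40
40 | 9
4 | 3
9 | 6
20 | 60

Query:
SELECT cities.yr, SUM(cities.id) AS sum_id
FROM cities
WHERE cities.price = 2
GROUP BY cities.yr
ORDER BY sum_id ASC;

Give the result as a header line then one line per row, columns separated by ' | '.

After WHERE (1 rows):
cities.price | cities.yr | cities.id
2 | 20 | 5
After GROUP BY (1 rows):
cities.yr | sum_id
20 | 5
After ORDER BY (1 rows):
cities.yr | sum_id
20 | 5

== RESULT ==
cities.yr | sum_id
20 | 5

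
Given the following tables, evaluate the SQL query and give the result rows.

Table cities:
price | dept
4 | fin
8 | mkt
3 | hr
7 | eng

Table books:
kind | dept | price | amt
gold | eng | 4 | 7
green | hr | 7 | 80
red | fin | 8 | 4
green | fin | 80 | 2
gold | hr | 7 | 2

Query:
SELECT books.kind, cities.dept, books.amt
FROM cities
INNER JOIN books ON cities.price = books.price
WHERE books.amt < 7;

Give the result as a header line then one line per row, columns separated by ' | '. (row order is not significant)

After JOIN books (4 rows):
cities.price | cities.dept | books.kind | books.dept | books.price | books.amt
4 | fin | gold | eng | 4 | 7
8 | mkt | red | fin | 8 | 4
7 | eng | green | hr | 7 | 80
7 | eng | gold | hr | 7 | 2
After WHERE (2 rows):
cities.price | cities.dept | books.kind | books.dept | books.price | books.amt
8 | mkt | red | fin | 8 | 4
7 | eng | gold | hr | 7 | 2
After SELECT (2 rows):
books.kind | cities.dept | books.amt
red | mkt | 4
gold | eng | 2

== RESULT ==
books.kind | cities.dept | books.amt
red | mkt | 4
gold | eng | 2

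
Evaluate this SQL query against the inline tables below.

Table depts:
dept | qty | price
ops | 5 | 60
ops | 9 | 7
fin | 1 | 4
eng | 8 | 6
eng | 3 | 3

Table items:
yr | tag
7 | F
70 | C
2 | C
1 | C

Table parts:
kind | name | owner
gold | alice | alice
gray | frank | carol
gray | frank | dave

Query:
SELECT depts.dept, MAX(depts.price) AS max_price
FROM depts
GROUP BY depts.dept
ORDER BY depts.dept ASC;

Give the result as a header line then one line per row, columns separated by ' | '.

== RESULT ==
depts.dept | max_price
eng | 6
fin | 4
ops | 60

Derivation:
After GROUP BY (3 rows):
depts.dept | max_price
ops | 60
fin | 4
eng | 6
After ORDER BY (3 rows):
depts.dept | max_price
eng | 6
fin | 4
ops | 60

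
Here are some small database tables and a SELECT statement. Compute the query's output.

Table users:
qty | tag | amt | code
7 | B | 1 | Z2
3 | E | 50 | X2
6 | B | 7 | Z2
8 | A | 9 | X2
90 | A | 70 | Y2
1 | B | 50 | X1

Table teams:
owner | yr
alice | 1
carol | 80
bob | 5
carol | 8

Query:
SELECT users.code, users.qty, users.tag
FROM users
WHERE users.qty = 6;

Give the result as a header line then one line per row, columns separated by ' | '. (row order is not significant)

After WHERE (1 rows):
users.qty | users.tag | users.amt | users.code
6 | B | 7 | Z2
After SELECT (1 rows):
users.code | users.qty | users.tag
Z2 | 6 | B

== RESULT ==
users.code | users.qty | users.tag
Z2 | 6 | B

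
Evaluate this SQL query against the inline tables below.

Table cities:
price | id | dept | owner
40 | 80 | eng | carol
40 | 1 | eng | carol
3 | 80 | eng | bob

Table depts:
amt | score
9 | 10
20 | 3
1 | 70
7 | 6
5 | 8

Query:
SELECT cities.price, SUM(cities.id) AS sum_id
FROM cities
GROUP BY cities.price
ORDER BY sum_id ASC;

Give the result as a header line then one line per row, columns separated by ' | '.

After GROUP BY (2 rows):
cities.price | sum_id
40 | 81
3 | 80
After ORDER BY (2 rows):
cities.price | sum_id
3 | 80
40 | 81

== RESULT ==
cities.price | sum_id
3 | 80
40 | 81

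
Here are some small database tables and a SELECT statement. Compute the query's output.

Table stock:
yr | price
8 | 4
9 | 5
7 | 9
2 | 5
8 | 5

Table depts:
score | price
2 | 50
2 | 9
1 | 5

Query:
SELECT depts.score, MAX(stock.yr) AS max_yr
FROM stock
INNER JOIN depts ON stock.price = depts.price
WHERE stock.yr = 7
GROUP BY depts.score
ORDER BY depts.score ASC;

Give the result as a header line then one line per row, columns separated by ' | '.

== RESULT ==
depts.score | max_yr
2 | 7

Derivation:
After JOIN depts (4 rows):
stock.yr | stock.price | depts.score | depts.price
9 | 5 | 1 | 5
7 | 9 | 2 | 9
2 | 5 | 1 | 5
8 | 5 | 1 | 5
After WHERE (1 rows):
stock.yr | stock.price | depts.score | depts.price
7 | 9 | 2 | 9
After GROUP BY (1 rows):
depts.score | max_yr
2 | 7
After ORDER BY (1 rows):
depts.score | max_yr
2 | 7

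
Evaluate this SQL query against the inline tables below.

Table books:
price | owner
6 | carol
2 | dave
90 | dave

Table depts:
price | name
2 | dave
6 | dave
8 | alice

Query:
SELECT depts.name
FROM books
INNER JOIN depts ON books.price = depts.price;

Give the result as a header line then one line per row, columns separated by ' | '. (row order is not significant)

After JOIN depts (2 rows):
books.price | books.owner | depts.price | depts.name
6 | carol | 6 | dave
2 | dave | 2 | dave
After SELECT (2 rows):
depts.name
dave
dave

== RESULT ==
depts.name
dave
dave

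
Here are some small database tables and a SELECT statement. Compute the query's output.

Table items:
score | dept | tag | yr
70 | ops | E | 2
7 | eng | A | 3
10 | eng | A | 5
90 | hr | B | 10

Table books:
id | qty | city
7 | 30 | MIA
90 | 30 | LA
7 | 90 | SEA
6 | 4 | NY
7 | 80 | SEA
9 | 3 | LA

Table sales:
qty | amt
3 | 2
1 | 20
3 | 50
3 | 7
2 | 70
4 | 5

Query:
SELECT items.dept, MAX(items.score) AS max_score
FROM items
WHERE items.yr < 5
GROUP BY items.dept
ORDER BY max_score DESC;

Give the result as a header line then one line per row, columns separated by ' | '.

== RESULT ==
items.dept | max_score
ops | 70
eng | 7

Derivation:
After WHERE (2 rows):
items.score | items.dept | items.tag | items.yr
70 | ops | E | 2
7 | eng | A | 3
After GROUP BY (2 rows):
items.dept | max_score
ops | 70
eng | 7
After ORDER BY (2 rows):
items.dept | max_score
ops | 70
eng | 7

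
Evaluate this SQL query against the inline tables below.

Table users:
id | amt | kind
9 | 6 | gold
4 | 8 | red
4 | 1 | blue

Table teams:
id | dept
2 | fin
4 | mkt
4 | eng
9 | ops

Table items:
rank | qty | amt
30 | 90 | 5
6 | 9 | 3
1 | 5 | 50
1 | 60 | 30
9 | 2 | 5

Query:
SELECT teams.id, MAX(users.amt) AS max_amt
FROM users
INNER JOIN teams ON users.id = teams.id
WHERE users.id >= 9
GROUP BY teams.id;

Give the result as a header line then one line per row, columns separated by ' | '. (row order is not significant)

After JOIN teams (5 rows):
users.id | users.amt | users.kind | teams.id | teams.dept
9 | 6 | gold | 9 | ops
4 | 8 | red | 4 | mkt
4 | 8 | red | 4 | eng
4 | 1 | blue | 4 | mkt
4 | 1 | blue | 4 | eng
After WHERE (1 rows):
users.id | users.amt | users.kind | teams.id | teams.dept
9 | 6 | gold | 9 | ops
After GROUP BY (1 rows):
teams.id | max_amt
9 | 6

== RESULT ==
teams.id | max_amt
9 | 6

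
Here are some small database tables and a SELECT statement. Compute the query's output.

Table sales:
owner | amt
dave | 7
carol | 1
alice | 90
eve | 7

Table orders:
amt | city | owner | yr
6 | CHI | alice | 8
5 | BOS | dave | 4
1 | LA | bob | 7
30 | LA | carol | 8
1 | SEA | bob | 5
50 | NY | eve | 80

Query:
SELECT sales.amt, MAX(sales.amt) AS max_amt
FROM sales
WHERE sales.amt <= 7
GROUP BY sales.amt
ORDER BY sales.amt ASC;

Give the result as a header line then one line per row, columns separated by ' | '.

After WHERE (3 rows):
sales.owner | sales.amt
dave | 7
carol | 1
eve | 7
After GROUP BY (2 rows):
sales.amt | max_amt
7 | 7
1 | 1
After ORDER BY (2 rows):
sales.amt | max_amt
1 | 1
7 | 7

== RESULT ==
sales.amt | max_amt
1 | 1
7 | 7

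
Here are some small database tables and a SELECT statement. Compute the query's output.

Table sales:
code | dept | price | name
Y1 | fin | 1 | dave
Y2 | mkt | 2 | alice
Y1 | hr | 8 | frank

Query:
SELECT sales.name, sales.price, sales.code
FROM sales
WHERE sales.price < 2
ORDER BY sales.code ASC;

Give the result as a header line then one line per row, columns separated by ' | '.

== RESULT ==
sales.name | sales.price | sales.code
dave | 1 | Y1

Derivation:
After WHERE (1 rows):
sales.code | sales.dept | sales.price | sales.name
Y1 | fin | 1 | dave
After SELECT (1 rows):
sales.name | sales.price | sales.code
dave | 1 | Y1
After ORDER BY (1 rows):
sales.name | sales.price | sales.code
dave | 1 | Y1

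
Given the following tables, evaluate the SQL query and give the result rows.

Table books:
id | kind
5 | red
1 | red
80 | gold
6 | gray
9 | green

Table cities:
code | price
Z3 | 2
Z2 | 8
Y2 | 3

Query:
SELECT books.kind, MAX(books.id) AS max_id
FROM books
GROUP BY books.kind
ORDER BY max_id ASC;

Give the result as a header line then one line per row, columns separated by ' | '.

After GROUP BY (4 rows):
books.kind | max_id
red | 5
gold | 80
gray | 6
green | 9
After ORDER BY (4 rows):
books.kind | max_id
red | 5
gray | 6
green | 9
gold | 80

== RESULT ==
books.kind | max_id
red | 5
gray | 6
green | 9
gold | 80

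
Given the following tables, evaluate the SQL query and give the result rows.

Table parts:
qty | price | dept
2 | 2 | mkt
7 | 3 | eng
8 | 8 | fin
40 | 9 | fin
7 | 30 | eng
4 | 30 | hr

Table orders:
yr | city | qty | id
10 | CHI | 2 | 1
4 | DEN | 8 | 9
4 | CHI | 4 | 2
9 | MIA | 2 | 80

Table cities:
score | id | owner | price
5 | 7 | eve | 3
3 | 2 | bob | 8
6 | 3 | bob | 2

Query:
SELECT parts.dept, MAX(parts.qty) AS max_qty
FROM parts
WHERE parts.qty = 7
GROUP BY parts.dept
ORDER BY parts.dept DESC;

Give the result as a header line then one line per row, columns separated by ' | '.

== RESULT ==
parts.dept | max_qty
eng | 7

Derivation:
After WHERE (2 rows):
parts.qty | parts.price | parts.dept
7 | 3 | eng
7 | 30 | eng
After GROUP BY (1 rows):
parts.dept | max_qty
eng | 7
After ORDER BY (1 rows):
parts.dept | max_qty
eng | 7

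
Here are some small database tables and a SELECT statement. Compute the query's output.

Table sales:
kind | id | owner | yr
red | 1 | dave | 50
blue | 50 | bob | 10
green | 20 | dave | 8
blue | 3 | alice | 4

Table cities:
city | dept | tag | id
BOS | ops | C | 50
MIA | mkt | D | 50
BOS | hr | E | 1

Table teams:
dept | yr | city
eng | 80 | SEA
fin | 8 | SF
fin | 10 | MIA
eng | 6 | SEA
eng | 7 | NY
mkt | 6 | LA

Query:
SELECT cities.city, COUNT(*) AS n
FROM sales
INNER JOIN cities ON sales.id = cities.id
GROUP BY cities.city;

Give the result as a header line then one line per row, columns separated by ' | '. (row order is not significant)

After JOIN cities (3 rows):
sales.kind | sales.id | sales.owner | sales.yr | cities.city | cities.dept | cities.tag | cities.id
red | 1 | dave | 50 | BOS | hr | E | 1
blue | 50 | bob | 10 | BOS | ops | C | 50
blue | 50 | bob | 10 | MIA | mkt | D | 50
After GROUP BY (2 rows):
cities.city | n
BOS | 2
MIA | 1

== RESULT ==
cities.city | n
BOS | 2
MIA | 1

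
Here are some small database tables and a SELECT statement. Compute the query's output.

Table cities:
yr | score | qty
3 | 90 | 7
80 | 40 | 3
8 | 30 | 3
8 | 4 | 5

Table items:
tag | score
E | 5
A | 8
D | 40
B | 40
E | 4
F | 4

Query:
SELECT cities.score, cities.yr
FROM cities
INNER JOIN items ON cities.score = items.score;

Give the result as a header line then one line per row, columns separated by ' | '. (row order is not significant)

== RESULT ==
cities.score | cities.yr
40 | 80
40 | 80
4 | 8
4 | 8

Derivation:
After JOIN items (4 rows):
cities.yr | cities.score | cities.qty | items.tag | items.score
80 | 40 | 3 | D | 40
80 | 40 | 3 | B | 40
8 | 4 | 5 | E | 4
8 | 4 | 5 | F | 4
After SELECT (4 rows):
cities.score | cities.yr
40 | 80
40 | 80
4 | 8
4 | 8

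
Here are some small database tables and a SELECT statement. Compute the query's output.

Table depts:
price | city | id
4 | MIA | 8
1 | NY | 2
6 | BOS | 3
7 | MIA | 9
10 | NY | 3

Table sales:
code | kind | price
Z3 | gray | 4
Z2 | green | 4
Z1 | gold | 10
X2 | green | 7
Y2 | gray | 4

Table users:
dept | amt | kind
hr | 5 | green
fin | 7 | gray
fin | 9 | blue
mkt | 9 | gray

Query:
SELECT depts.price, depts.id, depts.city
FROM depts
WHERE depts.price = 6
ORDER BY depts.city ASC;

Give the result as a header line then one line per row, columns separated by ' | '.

After WHERE (1 rows):
depts.price | depts.city | depts.id
6 | BOS | 3
After SELECT (1 rows):
depts.price | depts.id | depts.city
6 | 3 | BOS
After ORDER BY (1 rows):
depts.price | depts.id | depts.city
6 | 3 | BOS

== RESULT ==
depts.price | depts.id | depts.city
6 | 3 | BOS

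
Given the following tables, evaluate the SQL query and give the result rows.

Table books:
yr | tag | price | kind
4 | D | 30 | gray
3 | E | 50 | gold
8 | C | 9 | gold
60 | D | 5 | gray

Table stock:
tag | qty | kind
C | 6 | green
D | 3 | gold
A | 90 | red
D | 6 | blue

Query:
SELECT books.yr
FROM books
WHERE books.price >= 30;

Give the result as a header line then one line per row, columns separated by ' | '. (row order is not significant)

== RESULT ==
books.yr
4
3

Derivation:
After WHERE (2 rows):
books.yr | books.tag | books.price | books.kind
4 | D | 30 | gray
3 | E | 50 | gold
After SELECT (2 rows):
books.yr
4
3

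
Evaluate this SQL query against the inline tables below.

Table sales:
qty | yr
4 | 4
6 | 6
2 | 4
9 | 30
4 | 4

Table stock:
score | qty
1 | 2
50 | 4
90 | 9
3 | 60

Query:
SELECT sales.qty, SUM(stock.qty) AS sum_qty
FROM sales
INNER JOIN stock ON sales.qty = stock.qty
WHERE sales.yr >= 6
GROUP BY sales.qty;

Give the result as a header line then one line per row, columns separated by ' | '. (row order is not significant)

== RESULT ==
sales.qty | sum_qty
9 | 9

Derivation:
After JOIN stock (4 rows):
sales.qty | sales.yr | stock.score | stock.qty
4 | 4 | 50 | 4
2 | 4 | 1 | 2
9 | 30 | 90 | 9
4 | 4 | 50 | 4
After WHERE (1 rows):
sales.qty | sales.yr | stock.score | stock.qty
9 | 30 | 90 | 9
After GROUP BY (1 rows):
sales.qty | sum_qty
9 | 9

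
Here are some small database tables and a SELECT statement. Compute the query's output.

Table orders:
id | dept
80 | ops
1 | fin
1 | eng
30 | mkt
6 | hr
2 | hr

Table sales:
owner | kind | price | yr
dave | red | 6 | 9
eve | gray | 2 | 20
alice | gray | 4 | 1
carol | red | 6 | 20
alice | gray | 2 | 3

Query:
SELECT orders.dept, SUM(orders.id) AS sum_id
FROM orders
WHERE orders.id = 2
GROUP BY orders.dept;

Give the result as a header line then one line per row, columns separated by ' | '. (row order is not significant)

== RESULT ==
orders.dept | sum_id
hr | 2

Derivation:
After WHERE (1 rows):
orders.id | orders.dept
2 | hr
After GROUP BY (1 rows):
orders.dept | sum_id
hr | 2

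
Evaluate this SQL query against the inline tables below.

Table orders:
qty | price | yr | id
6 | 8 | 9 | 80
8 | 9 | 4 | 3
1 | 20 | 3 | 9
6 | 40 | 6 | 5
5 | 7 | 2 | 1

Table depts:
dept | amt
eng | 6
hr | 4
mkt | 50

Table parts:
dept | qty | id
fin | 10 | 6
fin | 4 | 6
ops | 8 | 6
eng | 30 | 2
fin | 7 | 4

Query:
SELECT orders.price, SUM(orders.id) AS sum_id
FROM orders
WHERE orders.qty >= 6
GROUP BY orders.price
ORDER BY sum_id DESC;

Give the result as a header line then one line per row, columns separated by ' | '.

== RESULT ==
orders.price | sum_id
8 | 80
40 | 5
9 | 3

Derivation:
After WHERE (3 rows):
orders.qty | orders.price | orders.yr | orders.id
6 | 8 | 9 | 80
8 | 9 | 4 | 3
6 | 40 | 6 | 5
After GROUP BY (3 rows):
orders.price | sum_id
8 | 80
9 | 3
40 | 5
After ORDER BY (3 rows):
orders.price | sum_id
8 | 80
40 | 5
9 | 3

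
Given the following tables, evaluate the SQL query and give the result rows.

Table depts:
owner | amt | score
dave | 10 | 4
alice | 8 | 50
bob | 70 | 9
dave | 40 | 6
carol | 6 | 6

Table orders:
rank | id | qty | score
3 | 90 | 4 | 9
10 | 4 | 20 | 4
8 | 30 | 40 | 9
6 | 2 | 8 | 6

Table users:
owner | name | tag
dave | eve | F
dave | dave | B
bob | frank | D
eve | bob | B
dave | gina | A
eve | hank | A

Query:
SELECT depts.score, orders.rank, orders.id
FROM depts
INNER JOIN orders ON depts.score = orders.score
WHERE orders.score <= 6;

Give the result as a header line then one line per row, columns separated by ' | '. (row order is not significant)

After JOIN orders (5 rows):
depts.owner | depts.amt | depts.score | orders.rank | orders.id | orders.qty | orders.score
dave | 10 | 4 | 10 | 4 | 20 | 4
bob | 70 | 9 | 3 | 90 | 4 | 9
bob | 70 | 9 | 8 | 30 | 40 | 9
dave | 40 | 6 | 6 | 2 | 8 | 6
carol | 6 | 6 | 6 | 2 | 8 | 6
After WHERE (3 rows):
depts.owner | depts.amt | depts.score | orders.rank | orders.id | orders.qty | orders.score
dave | 10 | 4 | 10 | 4 | 20 | 4
dave | 40 | 6 | 6 | 2 | 8 | 6
carol | 6 | 6 | 6 | 2 | 8 | 6
After SELECT (3 rows):
depts.score | orders.rank | orders.id
4 | 10 | 4
6 | 6 | 2
6 | 6 | 2

== RESULT ==
depts.score | orders.rank | orders.id
4 | 10 | 4
6 | 6 | 2
6 | 6 | 2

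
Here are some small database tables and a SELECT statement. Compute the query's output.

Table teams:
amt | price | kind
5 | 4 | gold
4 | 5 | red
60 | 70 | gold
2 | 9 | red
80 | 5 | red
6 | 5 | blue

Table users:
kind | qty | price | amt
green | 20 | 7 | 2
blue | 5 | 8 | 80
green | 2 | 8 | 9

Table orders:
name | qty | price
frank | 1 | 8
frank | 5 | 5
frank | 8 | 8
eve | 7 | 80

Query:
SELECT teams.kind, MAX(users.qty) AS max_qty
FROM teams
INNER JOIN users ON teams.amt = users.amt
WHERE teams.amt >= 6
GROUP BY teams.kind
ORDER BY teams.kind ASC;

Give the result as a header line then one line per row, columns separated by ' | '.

After JOIN users (2 rows):
teams.amt | teams.price | teams.kind | users.kind | users.qty | users.price | users.amt
2 | 9 | red | green | 20 | 7 | 2
80 | 5 | red | blue | 5 | 8 | 80
After WHERE (1 rows):
teams.amt | teams.price | teams.kind | users.kind | users.qty | users.price | users.amt
80 | 5 | red | blue | 5 | 8 | 80
After GROUP BY (1 rows):
teams.kind | max_qty
red | 5
After ORDER BY (1 rows):
teams.kind | max_qty
red | 5

== RESULT ==
teams.kind | max_qty
red | 5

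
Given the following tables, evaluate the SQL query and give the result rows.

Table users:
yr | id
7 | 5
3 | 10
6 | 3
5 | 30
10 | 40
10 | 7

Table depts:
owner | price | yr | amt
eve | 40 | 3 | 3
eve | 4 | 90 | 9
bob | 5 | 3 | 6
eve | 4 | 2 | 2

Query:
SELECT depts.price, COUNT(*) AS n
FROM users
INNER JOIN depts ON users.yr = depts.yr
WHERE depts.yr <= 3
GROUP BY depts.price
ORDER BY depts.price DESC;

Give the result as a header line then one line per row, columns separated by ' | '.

== RESULT ==
depts.price | n
40 | 1
5 | 1

Derivation:
After JOIN depts (2 rows):
users.yr | users.id | depts.owner | depts.price | depts.yr | depts.amt
3 | 10 | eve | 40 | 3 | 3
3 | 10 | bob | 5 | 3 | 6
After WHERE (2 rows):
users.yr | users.id | depts.owner | depts.price | depts.yr | depts.amt
3 | 10 | eve | 40 | 3 | 3
3 | 10 | bob | 5 | 3 | 6
After GROUP BY (2 rows):
depts.price | n
40 | 1
5 | 1
After ORDER BY (2 rows):
depts.price | n
40 | 1
5 | 1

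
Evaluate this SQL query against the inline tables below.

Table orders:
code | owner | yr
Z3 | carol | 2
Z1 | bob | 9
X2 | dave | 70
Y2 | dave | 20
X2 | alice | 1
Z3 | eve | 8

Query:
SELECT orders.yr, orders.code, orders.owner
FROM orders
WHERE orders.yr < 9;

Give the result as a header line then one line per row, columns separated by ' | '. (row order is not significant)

After WHERE (3 rows):
orders.code | orders.owner | orders.yr
Z3 | carol | 2
X2 | alice | 1
Z3 | eve | 8
After SELECT (3 rows):
orders.yr | orders.code | orders.owner
2 | Z3 | carol
1 | X2 | alice
8 | Z3 | eve

== RESULT ==
orders.yr | orders.code | orders.owner
2 | Z3 | carol
1 | X2 | alice
8 | Z3 | eve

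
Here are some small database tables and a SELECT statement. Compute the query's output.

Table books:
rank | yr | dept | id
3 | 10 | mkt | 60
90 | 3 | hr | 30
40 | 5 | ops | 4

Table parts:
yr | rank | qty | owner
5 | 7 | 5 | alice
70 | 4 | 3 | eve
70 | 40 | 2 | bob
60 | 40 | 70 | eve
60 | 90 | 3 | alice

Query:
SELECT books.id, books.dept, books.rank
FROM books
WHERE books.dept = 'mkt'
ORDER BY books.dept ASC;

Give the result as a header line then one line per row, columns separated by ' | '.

== RESULT ==
books.id | books.dept | books.rank
60 | mkt | 3

Derivation:
After WHERE (1 rows):
books.rank | books.yr | books.dept | books.id
3 | 10 | mkt | 60
After SELECT (1 rows):
books.id | books.dept | books.rank
60 | mkt | 3
After ORDER BY (1 rows):
books.id | books.dept | books.rank
60 | mkt | 3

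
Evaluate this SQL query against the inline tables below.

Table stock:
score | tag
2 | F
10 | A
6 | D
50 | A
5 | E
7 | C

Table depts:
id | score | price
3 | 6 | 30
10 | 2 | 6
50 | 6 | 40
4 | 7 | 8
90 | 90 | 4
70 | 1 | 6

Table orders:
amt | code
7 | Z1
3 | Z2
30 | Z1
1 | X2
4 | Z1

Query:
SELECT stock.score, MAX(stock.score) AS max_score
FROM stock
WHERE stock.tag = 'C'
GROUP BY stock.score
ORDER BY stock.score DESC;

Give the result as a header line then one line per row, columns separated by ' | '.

After WHERE (1 rows):
stock.score | stock.tag
7 | C
After GROUP BY (1 rows):
stock.score | max_score
7 | 7
After ORDER BY (1 rows):
stock.score | max_score
7 | 7

== RESULT ==
stock.score | max_score
7 | 7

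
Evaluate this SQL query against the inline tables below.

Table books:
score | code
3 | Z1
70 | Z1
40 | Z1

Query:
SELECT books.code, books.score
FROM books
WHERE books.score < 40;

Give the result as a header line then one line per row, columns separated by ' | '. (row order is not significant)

After WHERE (1 rows):
books.score | books.code
3 | Z1
After SELECT (1 rows):
books.code | books.score
Z1 | 3

== RESULT ==
books.code | books.score
Z1 | 3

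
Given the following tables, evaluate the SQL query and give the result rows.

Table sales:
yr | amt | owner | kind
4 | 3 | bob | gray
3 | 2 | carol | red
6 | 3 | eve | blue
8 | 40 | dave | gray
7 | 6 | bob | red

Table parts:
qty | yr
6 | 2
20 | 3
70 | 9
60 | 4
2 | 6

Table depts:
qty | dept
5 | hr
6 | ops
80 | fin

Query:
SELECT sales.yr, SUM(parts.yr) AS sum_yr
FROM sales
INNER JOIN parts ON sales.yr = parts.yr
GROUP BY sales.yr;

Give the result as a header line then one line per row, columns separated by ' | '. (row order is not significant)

== RESULT ==
sales.yr | sum_yr
4 | 4
3 | 3
6 | 6

Derivation:
After JOIN parts (3 rows):
sales.yr | sales.amt | sales.owner | sales.kind | parts.qty | parts.yr
4 | 3 | bob | gray | 60 | 4
3 | 2 | carol | red | 20 | 3
6 | 3 | eve | blue | 2 | 6
After GROUP BY (3 rows):
sales.yr | sum_yr
4 | 4
3 | 3
6 | 6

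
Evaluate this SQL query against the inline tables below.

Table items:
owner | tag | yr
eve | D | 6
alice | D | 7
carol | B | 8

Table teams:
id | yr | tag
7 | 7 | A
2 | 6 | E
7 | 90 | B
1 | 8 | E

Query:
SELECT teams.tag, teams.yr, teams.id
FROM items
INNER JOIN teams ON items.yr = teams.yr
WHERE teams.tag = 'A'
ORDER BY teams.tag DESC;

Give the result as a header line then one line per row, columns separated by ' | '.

== RESULT ==
teams.tag | teams.yr | teams.id
A | 7 | 7

Derivation:
After JOIN teams (3 rows):
items.owner | items.tag | items.yr | teams.id | teams.yr | teams.tag
eve | D | 6 | 2 | 6 | E
alice | D | 7 | 7 | 7 | A
carol | B | 8 | 1 | 8 | E
After WHERE (1 rows):
items.owner | items.tag | items.yr | teams.id | teams.yr | teams.tag
alice | D | 7 | 7 | 7 | A
After SELECT (1 rows):
teams.tag | teams.yr | teams.id
A | 7 | 7
After ORDER BY (1 rows):
teams.tag | teams.yr | teams.id
A | 7 | 7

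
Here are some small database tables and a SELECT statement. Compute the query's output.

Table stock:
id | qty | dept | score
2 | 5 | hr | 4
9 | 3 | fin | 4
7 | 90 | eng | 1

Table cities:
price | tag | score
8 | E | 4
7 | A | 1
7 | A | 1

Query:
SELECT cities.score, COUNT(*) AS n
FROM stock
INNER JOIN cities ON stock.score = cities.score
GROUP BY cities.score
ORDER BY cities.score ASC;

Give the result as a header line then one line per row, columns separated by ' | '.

== RESULT ==
cities.score | n
1 | 2
4 | 2

Derivation:
After JOIN cities (4 rows):
stock.id | stock.qty | stock.dept | stock.score | cities.price | cities.tag | cities.score
2 | 5 | hr | 4 | 8 | E | 4
9 | 3 | fin | 4 | 8 | E | 4
7 | 90 | eng | 1 | 7 | A | 1
7 | 90 | eng | 1 | 7 | A | 1
After GROUP BY (2 rows):
cities.score | n
4 | 2
1 | 2
After ORDER BY (2 rows):
cities.score | n
1 | 2
4 | 2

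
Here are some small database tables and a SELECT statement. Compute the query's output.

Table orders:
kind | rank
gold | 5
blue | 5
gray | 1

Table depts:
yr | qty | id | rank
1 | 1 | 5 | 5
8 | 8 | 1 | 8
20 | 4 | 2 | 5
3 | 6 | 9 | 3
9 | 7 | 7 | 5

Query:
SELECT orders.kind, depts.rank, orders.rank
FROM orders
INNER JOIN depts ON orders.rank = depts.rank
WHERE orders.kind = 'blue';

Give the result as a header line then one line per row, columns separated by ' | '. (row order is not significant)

After JOIN depts (6 rows):
orders.kind | orders.rank | depts.yr | depts.qty | depts.id | depts.rank
gold | 5 | 1 | 1 | 5 | 5
gold | 5 | 20 | 4 | 2 | 5
gold | 5 | 9 | 7 | 7 | 5
blue | 5 | 1 | 1 | 5 | 5
blue | 5 | 20 | 4 | 2 | 5
blue | 5 | 9 | 7 | 7 | 5
After WHERE (3 rows):
orders.kind | orders.rank | depts.yr | depts.qty | depts.id | depts.rank
blue | 5 | 1 | 1 | 5 | 5
blue | 5 | 20 | 4 | 2 | 5
blue | 5 | 9 | 7 | 7 | 5
After SELECT (3 rows):
orders.kind | depts.rank | orders.rank
blue | 5 | 5
blue | 5 | 5
blue | 5 | 5

== RESULT ==
orders.kind | depts.rank | orders.rank
blue | 5 | 5
blue | 5 | 5
blue | 5 | 5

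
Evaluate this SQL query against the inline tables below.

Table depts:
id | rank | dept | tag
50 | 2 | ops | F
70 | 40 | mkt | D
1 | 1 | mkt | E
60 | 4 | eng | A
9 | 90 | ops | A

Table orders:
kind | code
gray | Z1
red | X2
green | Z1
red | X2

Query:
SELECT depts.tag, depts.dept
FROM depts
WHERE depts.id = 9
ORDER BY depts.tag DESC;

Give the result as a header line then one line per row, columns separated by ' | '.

== RESULT ==
depts.tag | depts.dept
A | ops

Derivation:
After WHERE (1 rows):
depts.id | depts.rank | depts.dept | depts.tag
9 | 90 | ops | A
After SELECT (1 rows):
depts.tag | depts.dept
A | ops
After ORDER BY (1 rows):
depts.tag | depts.dept
A | ops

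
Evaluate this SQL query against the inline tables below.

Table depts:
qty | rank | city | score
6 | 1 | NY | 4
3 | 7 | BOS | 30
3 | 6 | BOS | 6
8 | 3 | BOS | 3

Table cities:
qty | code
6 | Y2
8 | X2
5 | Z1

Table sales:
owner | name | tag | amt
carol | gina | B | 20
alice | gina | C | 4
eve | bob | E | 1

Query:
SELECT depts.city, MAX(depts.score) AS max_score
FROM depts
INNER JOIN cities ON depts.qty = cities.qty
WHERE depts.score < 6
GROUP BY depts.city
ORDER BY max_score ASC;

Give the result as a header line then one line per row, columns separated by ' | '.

After JOIN cities (2 rows):
depts.qty | depts.rank | depts.city | depts.score | cities.qty | cities.code
6 | 1 | NY | 4 | 6 | Y2
8 | 3 | BOS | 3 | 8 | X2
After WHERE (2 rows):
depts.qty | depts.rank | depts.city | depts.score | cities.qty | cities.code
6 | 1 | NY | 4 | 6 | Y2
8 | 3 | BOS | 3 | 8 | X2
After GROUP BY (2 rows):
depts.city | max_score
NY | 4
BOS | 3
After ORDER BY (2 rows):
depts.city | max_score
BOS | 3
NY | 4

== RESULT ==
depts.city | max_score
BOS | 3
NY | 4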